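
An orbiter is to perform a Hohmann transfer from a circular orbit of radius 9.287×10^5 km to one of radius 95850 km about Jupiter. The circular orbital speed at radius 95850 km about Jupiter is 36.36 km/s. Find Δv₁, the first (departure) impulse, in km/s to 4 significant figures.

Δv₁ = 6.628 km/s

From the circular-orbit relation v² = μ/r at r = 95850 km: μ = v²r = (36.36)² × 95850 = 1.26718×10^8 km³/s².
Transfer-ellipse semi-major axis a_t = (r₁ + r₂)/2 = (9.287×10^5 + 95850)/2 = 5.12275×10^5 km.
On the circular orbit at r = 9.287×10^5 km, v_c = √(μ/r) = 11.681 km/s.
Transfer-orbit speed at the same r (vis-viva, a = a_t): v_t = √[μ(2/r − 1/a_t)] = 5.0527 km/s.
Δv₁ = |v_t − v_c| = |5.0527 − 11.681| = 6.628 km/s.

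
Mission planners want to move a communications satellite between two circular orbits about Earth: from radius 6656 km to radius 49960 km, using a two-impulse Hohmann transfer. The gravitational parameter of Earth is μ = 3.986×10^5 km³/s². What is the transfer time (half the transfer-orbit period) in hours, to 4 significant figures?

t = 6.583 hours

The Hohmann ellipse has a_t = (r₁ + r₂)/2 = 28308 km.
Half the transfer-orbit period gives t = π√(a_t³/μ) = 23700 s.
Converting: 23700 s ÷ 3600 s/hour = 6.583 hours.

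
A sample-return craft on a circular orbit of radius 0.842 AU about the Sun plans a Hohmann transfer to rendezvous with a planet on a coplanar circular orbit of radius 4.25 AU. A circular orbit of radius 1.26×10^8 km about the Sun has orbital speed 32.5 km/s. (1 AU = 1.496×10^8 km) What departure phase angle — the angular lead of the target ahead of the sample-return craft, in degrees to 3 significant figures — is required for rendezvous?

From the circular-orbit relation v² = μ/r at r = 1.26×10^8 km: μ = v²r = (32.5)² × 1.26×10^8 = 1.33088×10^11 km³/s².
In km: r₁ = 0.842 × 1.496×10^8 = 1.259632×10^8 km; r₂ = 4.25 × 1.496×10^8 = 6.358×10^8 km.
Transfer-ellipse semi-major axis a_t = (r₁ + r₂)/2 = (1.259632×10^8 + 6.358×10^8)/2 = 3.808816×10^8 km.
Transfer time t = π√(a_t³/μ) = 6.40127×10^7 s.
The target's mean motion on its circular orbit is ω₂ = √(μ/r₂³) = 2.27556×10^-8 rad/s.
Angle swept by the target during transfer: ω₂·t = 1.4566 rad = 83.46°.
The sample-return craft traverses 180° on the transfer ellipse, so the target must lead by 180° − 83.46° = 96.5°.

φ = 96.5°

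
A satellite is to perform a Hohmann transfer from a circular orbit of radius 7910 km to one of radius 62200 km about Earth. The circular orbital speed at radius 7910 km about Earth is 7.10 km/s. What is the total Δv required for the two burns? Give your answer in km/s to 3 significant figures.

From the circular-orbit relation v² = μ/r at r = 7910 km: μ = v²r = (7.10)² × 7910 = 3.98743×10^5 km³/s².
Transfer-ellipse semi-major axis a_t = (r₁ + r₂)/2 = (7910 + 62200)/2 = 35055 km.
At r₁ the circular-orbit speed is v₁ = √(μ/r₁) = 7.100 km/s.
On the transfer ellipse at r₁, vis-viva equation gives v_p = √[μ(2/r₁ − 1/a_t)] = 9.458 km/s.
First burn Δv₁ = |v_p − v₁| = 2.358 km/s.
At r₂, v₂ = √(μ/r₂) = 2.532 km/s.
Transfer-orbit speed at r₂: v_a = √[μ(2/r₂ − 1/a_t)] = 1.203 km/s.
Second burn Δv₂ = |v₂ − v_a| = 1.329 km/s.
Total Δv = Δv₁ + Δv₂ = 3.687 km/s.

Δv = 3.69 km/s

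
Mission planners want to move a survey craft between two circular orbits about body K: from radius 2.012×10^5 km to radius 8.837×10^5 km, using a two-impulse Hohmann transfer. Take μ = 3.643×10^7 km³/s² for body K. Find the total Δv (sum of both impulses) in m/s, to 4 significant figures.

Δv = 6229 m/s

Semi-major axis of the transfer orbit: a_t = (2.012×10^5 + 8.837×10^5)/2 = 5.4245×10^5 km.
At r₁ the circular-orbit speed is v₁ = √(μ/r₁) = 13.456 km/s.
On the transfer ellipse at r₁, vis-viva equation gives v_p = √[μ(2/r₁ − 1/a_t)] = 17.175 km/s.
First burn Δv₁ = |v_p − v₁| = 3.719 km/s.
Circular speed at r₂: v₂ = √(μ/r₂) = 6.4206 km/s.
Transfer-orbit speed at r₂: v_a = √[μ(2/r₂ − 1/a_t)] = 3.9103 km/s.
Second burn Δv₂ = |v₂ − v_a| = 2.510 km/s.
Δv = Δv₁ + Δv₂ = 3.719 + 2.510 = 6.229 km/s.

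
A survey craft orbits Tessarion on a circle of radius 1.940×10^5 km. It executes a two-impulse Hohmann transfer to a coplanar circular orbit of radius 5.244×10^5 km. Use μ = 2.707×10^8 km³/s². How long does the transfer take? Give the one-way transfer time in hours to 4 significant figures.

The Hohmann ellipse has a_t = (r₁ + r₂)/2 = 3.592×10^5 km.
Half the transfer-orbit period gives t = π√(a_t³/μ) = 41110 s.
Converting: 41110 s ÷ 3600 s/hour = 11.42 hours.

t = 11.42 hours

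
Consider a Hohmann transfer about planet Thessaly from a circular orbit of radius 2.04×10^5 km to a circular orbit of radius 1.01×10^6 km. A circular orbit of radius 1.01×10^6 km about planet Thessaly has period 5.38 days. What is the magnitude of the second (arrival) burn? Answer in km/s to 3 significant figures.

Δv₂ = 5.74 km/s

From Kepler's third law T² = 4π²r³/μ at r = 1.01×10^6 km, T = 5.38 days = 5.38 × 86400 s = 4.64832×10^5 s: μ = 4π²r³/T² = 1.88249×10^8 km³/s².
Transfer-ellipse semi-major axis a_t = (r₁ + r₂)/2 = (2.040×10^5 + 1.010×10^6)/2 = 6.070×10^5 km.
On the circular orbit at r = 1.010×10^6 km, v_c = √(μ/r) = 13.6523 km/s.
Transfer-orbit speed at the same r (vis-viva, a = a_t): v_t = √[μ(2/r − 1/a_t)] = 7.91455 km/s.
Δv₂ = |v_t − v_c| = |7.91455 − 13.6523| = 5.738 km/s.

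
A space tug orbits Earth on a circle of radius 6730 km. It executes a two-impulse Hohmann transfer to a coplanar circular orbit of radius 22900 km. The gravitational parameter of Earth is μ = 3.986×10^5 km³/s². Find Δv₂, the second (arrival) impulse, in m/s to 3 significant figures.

Δv₂ = 1360 m/s

The Hohmann ellipse has a_t = (r₁ + r₂)/2 = 14815 km.
On the circular orbit at r = 22900 km, v_c = √(μ/r) = 4.172 km/s.
Transfer-orbit speed at the same r (vis-viva, a = a_t): v_t = √[μ(2/r − 1/a_t)] = 2.812 km/s.
Δv₂ = |v_t − v_c| = |2.812 − 4.172| = 1.360 km/s.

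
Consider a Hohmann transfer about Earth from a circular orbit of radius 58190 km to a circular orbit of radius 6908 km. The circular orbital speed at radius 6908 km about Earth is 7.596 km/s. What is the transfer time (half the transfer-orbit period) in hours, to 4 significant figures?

From the circular-orbit relation v² = μ/r at r = 6908 km: μ = v²r = (7.596)² × 6908 = 3.98586×10^5 km³/s².
Semi-major axis of the transfer orbit: a_t = (58190 + 6908)/2 = 32549 km.
By Kepler's third law the transfer-orbit period is T = 2π√(a_t³/μ), so t = T/2 = 29220 s.
Converting: 29220 s ÷ 3600 s/hour = 8.117 hours.

t = 8.117 hours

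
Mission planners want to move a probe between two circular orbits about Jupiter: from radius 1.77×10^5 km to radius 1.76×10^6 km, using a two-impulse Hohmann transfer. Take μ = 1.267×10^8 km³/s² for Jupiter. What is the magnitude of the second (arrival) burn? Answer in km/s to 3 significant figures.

Transfer-ellipse semi-major axis a_t = (r₁ + r₂)/2 = (1.770×10^5 + 1.760×10^6)/2 = 9.685×10^5 km.
On the circular orbit at r = 1.760×10^6 km, v_c = √(μ/r) = 8.4846 km/s.
Transfer-orbit speed at the same r (vis-viva, a = a_t): v_t = √[μ(2/r − 1/a_t)] = 3.6272 km/s.
Δv₂ = |v_t − v_c| = |3.6272 − 8.4846| = 4.857 km/s.

Δv₂ = 4.86 km/s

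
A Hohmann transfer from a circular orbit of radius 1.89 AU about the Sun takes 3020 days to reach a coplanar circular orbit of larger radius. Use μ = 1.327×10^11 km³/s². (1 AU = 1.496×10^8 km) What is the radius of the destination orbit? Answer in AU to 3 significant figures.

In km: r₁ = 1.89 × 1.496×10^8 = 2.82744×10^8 km.
Transfer time t = 3020 days = 2.60928×10^8 s, and t = π√(a_t³/μ).
So a_t = (μ t²/π²)^(1/3) = (1.327×10^11 × (2.60928×10^8)² / π²)^(1/3) = 9.7097×10^8 km.
Since a_t = (r₁ + r₂)/2, r₂ = 2a_t − r₁ = 2×9.7097×10^8 − 2.82744×10^8 = 1.659196×10^9 km.
In AU: r₂ = 1.659196×10^9 / 1.496×10^8 = 11.1 AU.

r₂ = 11.1 AU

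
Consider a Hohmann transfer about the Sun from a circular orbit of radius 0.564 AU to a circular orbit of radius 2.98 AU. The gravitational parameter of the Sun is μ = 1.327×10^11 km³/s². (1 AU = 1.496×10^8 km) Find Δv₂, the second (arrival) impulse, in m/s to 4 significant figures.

In km: r₁ = 0.564 × 1.496×10^8 = 8.43744×10^7 km; r₂ = 2.98 × 1.496×10^8 = 4.45808×10^8 km.
Semi-major axis of the transfer orbit: a_t = (8.43744×10^7 + 4.45808×10^8)/2 = 2.650912×10^8 km.
Circular speed at r = 4.45808×10^8 km: v_c = √(μ/r) = 17.2529 km/s.
Transfer-orbit speed at the same r (vis-viva, a = a_t): v_t = √[μ(2/r − 1/a_t)] = 9.73350 km/s.
Δv₂ = |v_t − v_c| = |9.73350 − 17.2529| = 7.519 km/s.

Δv₂ = 7519 m/s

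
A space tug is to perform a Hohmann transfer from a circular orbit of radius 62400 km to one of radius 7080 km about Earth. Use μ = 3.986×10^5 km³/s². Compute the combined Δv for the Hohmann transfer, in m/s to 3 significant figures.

Δv = 3940 m/s

Semi-major axis of the transfer orbit: a_t = (62400 + 7080)/2 = 34740 km.
Circular speed at r₁: v₁ = √(μ/r₁) = √(3.986×10^5/62400) = 2.527 km/s.
On the transfer ellipse at r₁, vis-viva gives v_a = √[μ(2/r₁ − 1/a_t)] = 1.141 km/s.
First burn Δv₁ = |v_a − v₁| = 1.386 km/s.
At r₂, v₂ = √(μ/r₂) = 7.5033 km/s.
Transfer-orbit speed at r₂: v_p = √[μ(2/r₂ − 1/a_t)] = 10.056 km/s.
Second burn Δv₂ = |v₂ − v_p| = 2.553 km/s.
Δv = Δv₁ + Δv₂ = 1.386 + 2.553 = 3.939 km/s.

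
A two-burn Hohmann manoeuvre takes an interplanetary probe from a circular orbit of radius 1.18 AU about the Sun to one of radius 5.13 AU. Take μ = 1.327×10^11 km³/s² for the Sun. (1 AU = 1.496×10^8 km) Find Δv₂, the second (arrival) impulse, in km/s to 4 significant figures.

In km: r₁ = 1.18 × 1.496×10^8 = 1.76528×10^8 km; r₂ = 5.13 × 1.496×10^8 = 7.67448×10^8 km.
Transfer-ellipse semi-major axis a_t = (r₁ + r₂)/2 = (1.76528×10^8 + 7.67448×10^8)/2 = 4.71988×10^8 km.
On the circular orbit at r = 7.67448×10^8 km, v_c = √(μ/r) = 13.15 km/s.
Transfer-orbit speed at the same r (vis-viva, a = a_t): v_t = √[μ(2/r − 1/a_t)] = 8.042 km/s.
Δv₂ = |v_t − v_c| = |8.042 − 13.15| = 5.108 km/s.

Δv₂ = 5.108 km/s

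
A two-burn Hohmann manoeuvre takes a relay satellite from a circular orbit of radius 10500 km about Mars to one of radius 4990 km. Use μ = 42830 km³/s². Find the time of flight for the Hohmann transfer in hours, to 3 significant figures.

Semi-major axis of the transfer orbit: a_t = (10500 + 4990)/2 = 7745 km.
Transfer time t = π√(a_t³/μ) = π√((7745)³ / 42830) = 10347 s.
Converting: 10347 s ÷ 3600 s/hour = 2.87 hours.

t = 2.87 hours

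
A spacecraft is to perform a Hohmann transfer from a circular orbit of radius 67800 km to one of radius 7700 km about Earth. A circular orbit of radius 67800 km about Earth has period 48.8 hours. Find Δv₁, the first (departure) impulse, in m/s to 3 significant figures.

Δv₁ = 1330 m/s

From Kepler's third law T² = 4π²r³/μ at r = 67800 km, T = 48.8 hours = 48.8 × 3600 s = 1.7568×10^5 s: μ = 4π²r³/T² = 3.98661×10^5 km³/s².
Semi-major axis of the transfer orbit: a_t = (67800 + 7700)/2 = 37750 km.
Circular speed at r = 67800 km: v_c = √(μ/r) = 2.425 km/s.
Vis-viva on the transfer ellipse at r = 67800 km gives v_t = √[μ(2/r − 1/a_t)] = 1.095 km/s.
Δv₁ = |v_t − v_c| = |1.095 − 2.425| = 1.330 km/s.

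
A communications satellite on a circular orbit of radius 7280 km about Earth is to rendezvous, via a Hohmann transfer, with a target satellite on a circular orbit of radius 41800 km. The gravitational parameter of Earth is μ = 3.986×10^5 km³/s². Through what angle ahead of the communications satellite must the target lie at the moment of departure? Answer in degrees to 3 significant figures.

φ = 99.0°

Semi-major axis of the transfer orbit: a_t = (7280 + 41800)/2 = 24540 km.
The half-period of the transfer ellipse is t = π√(a_t³/μ) = 19129 s.
Target angular speed ω₂ = √(μ/r₂³) = 7.3876×10^-5 rad/s.
Angle swept by the target during transfer: ω₂·t = 1.4132 rad = 80.97°.
Arrival is 180° from departure on the ellipse, so φ = 180° − 80.97° = 99.0°.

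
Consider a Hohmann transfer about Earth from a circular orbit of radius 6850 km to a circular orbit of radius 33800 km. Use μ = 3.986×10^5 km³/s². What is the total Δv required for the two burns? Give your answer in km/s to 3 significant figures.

Δv = 3.65 km/s

Transfer-ellipse semi-major axis a_t = (r₁ + r₂)/2 = (6850 + 33800)/2 = 20325 km.
Circular speed at r₁: v₁ = √(μ/r₁) = √(3.986×10^5/6850) = 7.628 km/s.
Transfer-orbit speed at r₁ (vis-viva): v_p = √[μ(2/r₁ − 1/a_t)] = 9.837 km/s.
First burn Δv₁ = |v_p − v₁| = 2.209 km/s.
At r₂, v₂ = √(μ/r₂) = 3.434 km/s.
Transfer-orbit speed at r₂: v_a = √[μ(2/r₂ − 1/a_t)] = 1.994 km/s.
Second burn Δv₂ = |v₂ − v_a| = 1.440 km/s.
Total Δv = Δv₁ + Δv₂ = 3.649 km/s.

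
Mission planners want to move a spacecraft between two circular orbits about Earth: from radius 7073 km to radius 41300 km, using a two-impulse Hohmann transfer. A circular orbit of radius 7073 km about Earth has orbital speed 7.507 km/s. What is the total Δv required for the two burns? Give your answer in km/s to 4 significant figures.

From the circular-orbit relation v² = μ/r at r = 7073 km: μ = v²r = (7.507)² × 7073 = 3.98599×10^5 km³/s².
The Hohmann ellipse has a_t = (r₁ + r₂)/2 = 24186.5 km.
Circular speed at r₁: v₁ = √(μ/r₁) = √(3.98599×10^5/7073) = 7.5070 km/s.
Transfer-orbit speed at r₁ (vis-viva): v_p = √[μ(2/r₁ − 1/a_t)] = 9.8097 km/s.
First burn Δv₁ = |v_p − v₁| = 2.3027 km/s.
Circular speed at r₂: v₂ = √(μ/r₂) = 3.1067 km/s.
Transfer-orbit speed at r₂: v_a = √[μ(2/r₂ − 1/a_t)] = 1.6800 km/s.
Second burn Δv₂ = |v₂ − v_a| = 1.4267 km/s.
Δv = Δv₁ + Δv₂ = 2.3027 + 1.4267 = 3.729 km/s.

Δv = 3.729 km/s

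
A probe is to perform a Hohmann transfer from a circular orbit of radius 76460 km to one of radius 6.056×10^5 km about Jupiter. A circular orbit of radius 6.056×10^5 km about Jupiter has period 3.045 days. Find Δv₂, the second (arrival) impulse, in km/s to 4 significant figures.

From Kepler's third law T² = 4π²r³/μ at r = 6.056×10^5 km, T = 3.045 days = 3.045 × 86400 s = 2.63088×10^5 s: μ = 4π²r³/T² = 1.26682×10^8 km³/s².
The Hohmann ellipse has a_t = (r₁ + r₂)/2 = 3.4103×10^5 km.
Circular speed at r = 6.056×10^5 km: v_c = √(μ/r) = 14.463 km/s.
Transfer-orbit speed at the same r (vis-viva, a = a_t): v_t = √[μ(2/r − 1/a_t)] = 6.8483 km/s.
Δv₂ = |v_t − v_c| = |6.8483 − 14.463| = 7.615 km/s.

Δv₂ = 7.615 km/s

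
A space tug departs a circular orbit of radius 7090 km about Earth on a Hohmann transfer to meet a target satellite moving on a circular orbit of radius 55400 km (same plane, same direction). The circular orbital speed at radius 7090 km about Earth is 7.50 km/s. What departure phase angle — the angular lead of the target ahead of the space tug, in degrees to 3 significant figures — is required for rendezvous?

φ = 104°

From the circular-orbit relation v² = μ/r at r = 7090 km: μ = v²r = (7.50)² × 7090 = 3.98812×10^5 km³/s².
The Hohmann ellipse has a_t = (r₁ + r₂)/2 = 31245 km.
Transfer time t = π√(a_t³/μ) = 27475 s.
The target's mean motion on its circular orbit is ω₂ = √(μ/r₂³) = 4.8431×10^-5 rad/s.
Angle swept by the target during transfer: ω₂·t = 1.3306 rad = 76.24°.
The space tug traverses 180° on the transfer ellipse, so the target must lead by 180° − 76.24° = 104°.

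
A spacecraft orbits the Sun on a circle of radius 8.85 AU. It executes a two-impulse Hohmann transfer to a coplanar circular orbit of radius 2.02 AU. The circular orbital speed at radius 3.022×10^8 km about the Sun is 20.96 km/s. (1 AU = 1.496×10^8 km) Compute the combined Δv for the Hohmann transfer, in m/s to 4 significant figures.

From the circular-orbit relation v² = μ/r at r = 3.022×10^8 km: μ = v²r = (20.96)² × 3.022×10^8 = 1.32763×10^11 km³/s².
In km: r₁ = 8.85 × 1.496×10^8 = 1.32396×10^9 km; r₂ = 2.02 × 1.496×10^8 = 3.02192×10^8 km.
Transfer-ellipse semi-major axis a_t = (r₁ + r₂)/2 = (1.32396×10^9 + 3.02192×10^8)/2 = 8.13076×10^8 km.
Circular speed at r₁: v₁ = √(μ/r₁) = √(1.32763×10^11/1.32396×10^9) = 10.014 km/s.
On the transfer ellipse at r₁, vis-viva equation gives v_a = √[μ(2/r₁ − 1/a_t)] = 6.1049 km/s.
First burn Δv₁ = |v_a − v₁| = 3.909 km/s.
At r₂, v₂ = √(μ/r₂) = 20.9603 km/s.
Transfer-orbit speed at r₂: v_p = √[μ(2/r₂ − 1/a_t)] = 26.7466 km/s.
Second burn Δv₂ = |v₂ − v_p| = 5.786 km/s.
Total Δv = Δv₁ + Δv₂ = 9.695 km/s.

Δv = 9695 m/s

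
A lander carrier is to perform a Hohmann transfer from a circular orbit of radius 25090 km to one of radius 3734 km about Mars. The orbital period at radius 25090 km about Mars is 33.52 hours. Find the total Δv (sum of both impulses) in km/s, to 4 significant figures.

From Kepler's third law T² = 4π²r³/μ at r = 25090 km, T = 33.52 hours = 33.52 × 3600 s = 1.20672×10^5 s: μ = 4π²r³/T² = 42820.2 km³/s².
The Hohmann ellipse has a_t = (r₁ + r₂)/2 = 14412 km.
At r₁ the circular-orbit speed is v₁ = √(μ/r₁) = 1.3064 km/s.
On the transfer ellipse at r₁, vis-viva gives v_a = √[μ(2/r₁ − 1/a_t)] = 0.66497 km/s.
First burn Δv₁ = |v_a − v₁| = 0.6414 km/s.
Circular speed at r₂: v₂ = √(μ/r₂) = 3.386 km/s.
Transfer-orbit speed at r₂: v_p = √[μ(2/r₂ − 1/a_t)] = 4.468 km/s.
Second burn Δv₂ = |v₂ − v_p| = 1.082 km/s.
Total Δv = Δv₁ + Δv₂ = 1.723 km/s.

Δv = 1.723 km/s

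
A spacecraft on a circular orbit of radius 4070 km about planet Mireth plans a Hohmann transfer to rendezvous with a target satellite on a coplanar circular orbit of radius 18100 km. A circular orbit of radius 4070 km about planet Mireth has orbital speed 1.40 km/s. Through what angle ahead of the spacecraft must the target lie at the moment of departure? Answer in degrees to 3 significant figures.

From the circular-orbit relation v² = μ/r at r = 4070 km: μ = v²r = (1.40)² × 4070 = 7977.20 km³/s².
Transfer-ellipse semi-major axis a_t = (r₁ + r₂)/2 = (4070 + 18100)/2 = 11085 km.
Transfer time t = π√(a_t³/μ) = 41050 s.
Target angular speed ω₂ = √(μ/r₂³) = 3.668×10^-5 rad/s.
Angle swept by the target during transfer: ω₂·t = 1.5057 rad = 86.27°.
The spacecraft traverses 180° on the transfer ellipse, so the target must lead by 180° − 86.27° = 93.7°.

φ = 93.7°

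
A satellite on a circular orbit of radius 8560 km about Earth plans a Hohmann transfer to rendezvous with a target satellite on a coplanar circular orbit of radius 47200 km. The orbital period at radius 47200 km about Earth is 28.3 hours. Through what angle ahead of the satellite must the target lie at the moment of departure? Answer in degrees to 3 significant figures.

φ = 98.3°

From Kepler's third law T² = 4π²r³/μ at r = 47200 km, T = 28.3 hours = 28.3 × 3600 s = 1.0188×10^5 s: μ = 4π²r³/T² = 3.99952×10^5 km³/s².
Semi-major axis of the transfer orbit: a_t = (8560 + 47200)/2 = 27880 km.
Transfer time t = π√(a_t³/μ) = 23125.2 s.
The target's mean motion on its circular orbit is ω₂ = √(μ/r₂³) = 6.16724×10^-5 rad/s.
Angle swept by the target during transfer: ω₂·t = 1.42619 rad = 81.71°.
The satellite traverses 180° on the transfer ellipse, so the target must lead by 180° − 81.71° = 98.3°.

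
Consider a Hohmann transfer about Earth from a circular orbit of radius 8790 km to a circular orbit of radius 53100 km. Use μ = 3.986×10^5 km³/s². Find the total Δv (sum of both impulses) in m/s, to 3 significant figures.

Δv = 3370 m/s

Semi-major axis of the transfer orbit: a_t = (8790 + 53100)/2 = 30945 km.
At r₁ the circular-orbit speed is v₁ = √(μ/r₁) = 6.734 km/s.
Transfer-orbit speed at r₁ (v² = μ(2/r − 1/a)): v_p = √[μ(2/r₁ − 1/a_t)] = 8.821 km/s.
First burn Δv₁ = |v_p − v₁| = 2.087 km/s.
At r₂, v₂ = √(μ/r₂) = 2.740 km/s.
Transfer-orbit speed at r₂: v_a = √[μ(2/r₂ − 1/a_t)] = 1.460 km/s.
Second burn Δv₂ = |v₂ − v_a| = 1.280 km/s.
Total Δv = Δv₁ + Δv₂ = 3.367 km/s.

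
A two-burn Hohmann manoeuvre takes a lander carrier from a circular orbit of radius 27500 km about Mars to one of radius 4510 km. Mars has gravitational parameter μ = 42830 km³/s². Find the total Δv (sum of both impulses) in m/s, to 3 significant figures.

Semi-major axis of the transfer orbit: a_t = (27500 + 4510)/2 = 16005 km.
Circular speed at r₁: v₁ = √(μ/r₁) = √(42830/27500) = 1.248 km/s.
On the transfer ellipse at r₁, vis-viva equation gives v_a = √[μ(2/r₁ − 1/a_t)] = 0.6625 km/s.
First burn Δv₁ = |v_a − v₁| = 0.5855 km/s.
Circular speed at r₂: v₂ = √(μ/r₂) = 3.0817 km/s.
Transfer-orbit speed at r₂: v_p = √[μ(2/r₂ − 1/a_t)] = 4.0395 km/s.
Second burn Δv₂ = |v₂ − v_p| = 0.9578 km/s.
Δv = Δv₁ + Δv₂ = 0.5855 + 0.9578 = 1.543 km/s.

Δv = 1540 m/s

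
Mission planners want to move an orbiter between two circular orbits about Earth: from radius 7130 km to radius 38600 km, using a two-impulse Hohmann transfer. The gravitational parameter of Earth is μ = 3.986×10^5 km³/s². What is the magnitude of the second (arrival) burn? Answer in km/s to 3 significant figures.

Δv₂ = 1.42 km/s

Semi-major axis of the transfer orbit: a_t = (7130 + 38600)/2 = 22865 km.
Circular speed at r = 38600 km: v_c = √(μ/r) = 3.213 km/s.
Vis-viva on the transfer ellipse at r = 38600 km gives v_t = √[μ(2/r − 1/a_t)] = 1.794 km/s.
Δv₂ = |v_t − v_c| = |1.794 − 3.213| = 1.419 km/s.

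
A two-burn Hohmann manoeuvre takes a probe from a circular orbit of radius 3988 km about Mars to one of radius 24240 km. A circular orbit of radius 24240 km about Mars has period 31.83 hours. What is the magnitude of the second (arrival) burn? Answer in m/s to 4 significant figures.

From Kepler's third law T² = 4π²r³/μ at r = 24240 km, T = 31.83 hours = 31.83 × 3600 s = 1.14588×10^5 s: μ = 4π²r³/T² = 42823.2 km³/s².
Semi-major axis of the transfer orbit: a_t = (3988 + 24240)/2 = 14114 km.
Circular speed at r = 24240 km: v_c = √(μ/r) = 1.3291 km/s.
Transfer-orbit speed at the same r (vis-viva, a = a_t): v_t = √[μ(2/r − 1/a_t)] = 0.70652 km/s.
Δv₂ = |v_t − v_c| = |0.70652 − 1.3291| = 0.6226 km/s.

Δv₂ = 622.6 m/s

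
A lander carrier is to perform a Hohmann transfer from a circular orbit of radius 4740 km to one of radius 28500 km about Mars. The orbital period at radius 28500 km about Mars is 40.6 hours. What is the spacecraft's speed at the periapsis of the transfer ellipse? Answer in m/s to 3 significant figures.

From Kepler's third law T² = 4π²r³/μ at r = 28500 km, T = 40.6 hours = 40.6 × 3600 s = 1.4616×10^5 s: μ = 4π²r³/T² = 42779.7 km³/s².
Transfer-ellipse semi-major axis a_t = (r₁ + r₂)/2 = (4740 + 28500)/2 = 16620 km.
The periapsis of the transfer ellipse is at r = 4740 km.
From the vis-viva equation, v = √[μ(2/r − 1/a_t)] = 3.934 km/s.

v = 3930 m/s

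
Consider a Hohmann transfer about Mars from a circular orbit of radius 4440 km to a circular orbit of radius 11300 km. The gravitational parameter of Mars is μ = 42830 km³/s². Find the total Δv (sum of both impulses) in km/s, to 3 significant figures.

Semi-major axis of the transfer orbit: a_t = (4440 + 11300)/2 = 7870 km.
Circular speed at r₁: v₁ = √(μ/r₁) = √(42830/4440) = 3.10586 km/s.
Transfer-orbit speed at r₁ (vis-viva equation): v_p = √[μ(2/r₁ − 1/a_t)] = 3.72164 km/s.
First burn Δv₁ = |v_p − v₁| = 0.6158 km/s.
Circular speed at r₂: v₂ = √(μ/r₂) = 1.9469 km/s.
Transfer-orbit speed at r₂: v_a = √[μ(2/r₂ − 1/a_t)] = 1.4623 km/s.
Second burn Δv₂ = |v₂ − v_a| = 0.4846 km/s.
Total Δv = Δv₁ + Δv₂ = 1.100 km/s.

Δv = 1.10 km/s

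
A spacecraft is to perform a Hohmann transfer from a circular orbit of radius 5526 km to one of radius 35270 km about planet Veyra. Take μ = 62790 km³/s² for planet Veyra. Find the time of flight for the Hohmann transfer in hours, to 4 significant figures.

Transfer-ellipse semi-major axis a_t = (r₁ + r₂)/2 = (5526 + 35270)/2 = 20398 km.
Transfer time t = π√(a_t³/μ) = π√((20398)³ / 62790) = 36525 s.
Converting: 36525 s ÷ 3600 s/hour = 10.15 hours.

t = 10.15 hours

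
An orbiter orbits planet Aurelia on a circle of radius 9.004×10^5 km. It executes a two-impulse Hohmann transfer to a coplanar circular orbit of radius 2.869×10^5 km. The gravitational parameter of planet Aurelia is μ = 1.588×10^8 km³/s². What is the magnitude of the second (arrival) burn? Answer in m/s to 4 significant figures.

Δv₂ = 5448 m/s

Transfer-ellipse semi-major axis a_t = (r₁ + r₂)/2 = (9.004×10^5 + 2.869×10^5)/2 = 5.9365×10^5 km.
Circular speed at r = 2.869×10^5 km: v_c = √(μ/r) = 23.5266 km/s.
Transfer-orbit speed at the same r (vis-viva, a = a_t): v_t = √[μ(2/r − 1/a_t)] = 28.9743 km/s.
Δv₂ = |v_t − v_c| = |28.9743 − 23.5266| = 5.448 km/s.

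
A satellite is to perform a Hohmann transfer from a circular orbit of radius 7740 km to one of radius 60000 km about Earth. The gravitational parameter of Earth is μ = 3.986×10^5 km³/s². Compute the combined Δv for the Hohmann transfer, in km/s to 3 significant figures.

Δv = 3.72 km/s

Semi-major axis of the transfer orbit: a_t = (7740 + 60000)/2 = 33870 km.
Circular speed at r₁: v₁ = √(μ/r₁) = √(3.986×10^5/7740) = 7.176 km/s.
On the transfer ellipse at r₁, vis-viva gives v_p = √[μ(2/r₁ − 1/a_t)] = 9.551 km/s.
First burn Δv₁ = |v_p − v₁| = 2.375 km/s.
Circular speed at r₂: v₂ = √(μ/r₂) = 2.577 km/s.
Transfer-orbit speed at r₂: v_a = √[μ(2/r₂ − 1/a_t)] = 1.232 km/s.
Second burn Δv₂ = |v₂ − v_a| = 1.345 km/s.
Δv = Δv₁ + Δv₂ = 2.375 + 1.345 = 3.720 km/s.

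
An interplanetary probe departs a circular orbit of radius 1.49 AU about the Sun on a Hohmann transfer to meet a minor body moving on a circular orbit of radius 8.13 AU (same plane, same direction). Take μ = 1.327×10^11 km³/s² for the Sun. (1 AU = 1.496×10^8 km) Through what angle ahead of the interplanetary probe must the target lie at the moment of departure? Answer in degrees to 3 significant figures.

φ = 98.1°

In km: r₁ = 1.49 × 1.496×10^8 = 2.22904×10^8 km; r₂ = 8.13 × 1.496×10^8 = 1.216248×10^9 km.
The Hohmann ellipse has a_t = (r₁ + r₂)/2 = 7.19576×10^8 km.
The half-period of the transfer ellipse is t = π√(a_t³/μ) = 1.664675×10^8 s.
Target angular speed ω₂ = √(μ/r₂³) = 8.588202×10^-9 rad/s.
Angle swept by the target during transfer: ω₂·t = 1.42966 rad = 81.91°.
The interplanetary probe traverses 180° on the transfer ellipse, so the target must lead by 180° − 81.91° = 98.1°.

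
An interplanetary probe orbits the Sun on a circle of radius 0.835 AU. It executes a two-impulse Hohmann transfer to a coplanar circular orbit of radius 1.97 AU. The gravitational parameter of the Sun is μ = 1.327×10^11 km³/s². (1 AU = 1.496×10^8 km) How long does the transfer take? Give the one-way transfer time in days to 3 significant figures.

In km: r₁ = 0.835 × 1.496×10^8 = 1.24916×10^8 km; r₂ = 1.97 × 1.496×10^8 = 2.94712×10^8 km.
Semi-major axis of the transfer orbit: a_t = (1.24916×10^8 + 2.94712×10^8)/2 = 2.09814×10^8 km.
By Kepler's third law the transfer-orbit period is T = 2π√(a_t³/μ), so t = T/2 = 2.621×10^7 s.
Converting: 2.621×10^7 s ÷ 86400 s/day = 303 days.

t = 303 days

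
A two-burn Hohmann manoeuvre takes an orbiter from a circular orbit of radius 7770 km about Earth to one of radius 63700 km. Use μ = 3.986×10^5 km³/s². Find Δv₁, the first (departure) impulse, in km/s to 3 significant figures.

Δv₁ = 2.40 km/s

Semi-major axis of the transfer orbit: a_t = (7770 + 63700)/2 = 35735 km.
Circular speed at r = 7770 km: v_c = √(μ/r) = 7.1624 km/s.
Transfer-orbit speed at the same r (vis-viva, a = a_t): v_t = √[μ(2/r − 1/a_t)] = 9.5627 km/s.
Δv₁ = |v_t − v_c| = |9.5627 − 7.1624| = 2.400 km/s.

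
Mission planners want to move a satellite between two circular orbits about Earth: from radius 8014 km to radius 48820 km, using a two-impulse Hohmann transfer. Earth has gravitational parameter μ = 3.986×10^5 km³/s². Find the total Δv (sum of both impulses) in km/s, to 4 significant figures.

Transfer-ellipse semi-major axis a_t = (r₁ + r₂)/2 = (8014 + 48820)/2 = 28417 km.
Circular speed at r₁: v₁ = √(μ/r₁) = √(3.986×10^5/8014) = 7.053 km/s.
On the transfer ellipse at r₁, vis-viva equation gives v_p = √[μ(2/r₁ − 1/a_t)] = 9.244 km/s.
First burn Δv₁ = |v_p − v₁| = 2.191 km/s.
At r₂, v₂ = √(μ/r₂) = 2.857 km/s.
Transfer-orbit speed at r₂: v_a = √[μ(2/r₂ − 1/a_t)] = 1.517 km/s.
Second burn Δv₂ = |v₂ − v_a| = 1.340 km/s.
Δv = Δv₁ + Δv₂ = 2.191 + 1.340 = 3.531 km/s.

Δv = 3.531 km/s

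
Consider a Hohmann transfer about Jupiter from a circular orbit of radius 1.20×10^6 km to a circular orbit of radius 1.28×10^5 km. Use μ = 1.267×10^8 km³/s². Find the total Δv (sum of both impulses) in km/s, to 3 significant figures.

Δv = 16.6 km/s

Transfer-ellipse semi-major axis a_t = (r₁ + r₂)/2 = (1.200×10^6 + 1.280×10^5)/2 = 6.640×10^5 km.
At r₁ the circular-orbit speed is v₁ = √(μ/r₁) = 10.2754 km/s.
Transfer-orbit speed at r₁ (vis-viva): v_a = √[μ(2/r₁ − 1/a_t)] = 4.51148 km/s.
First burn Δv₁ = |v_a − v₁| = 5.7639 km/s.
At r₂, v₂ = √(μ/r₂) = 31.462 km/s.
Transfer-orbit speed at r₂: v_p = √[μ(2/r₂ − 1/a_t)] = 42.295 km/s.
Second burn Δv₂ = |v₂ − v_p| = 10.833 km/s.
Total Δv = Δv₁ + Δv₂ = 16.60 km/s.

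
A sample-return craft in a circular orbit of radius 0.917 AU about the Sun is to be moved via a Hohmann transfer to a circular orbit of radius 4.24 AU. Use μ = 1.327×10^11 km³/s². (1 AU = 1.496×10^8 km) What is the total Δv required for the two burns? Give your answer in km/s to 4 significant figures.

In km: r₁ = 0.917 × 1.496×10^8 = 1.371832×10^8 km; r₂ = 4.24 × 1.496×10^8 = 6.34304×10^8 km.
Semi-major axis of the transfer orbit: a_t = (1.371832×10^8 + 6.34304×10^8)/2 = 3.857436×10^8 km.
At r₁ the circular-orbit speed is v₁ = √(μ/r₁) = 31.102 km/s.
Transfer-orbit speed at r₁ (vis-viva equation): v_p = √[μ(2/r₁ − 1/a_t)] = 39.883 km/s.
First burn Δv₁ = |v_p − v₁| = 8.781 km/s.
At r₂, v₂ = √(μ/r₂) = 14.464 km/s.
Transfer-orbit speed at r₂: v_a = √[μ(2/r₂ − 1/a_t)] = 8.6256 km/s.
Second burn Δv₂ = |v₂ − v_a| = 5.838 km/s.
Δv = Δv₁ + Δv₂ = 8.781 + 5.838 = 14.62 km/s.

Δv = 14.62 km/s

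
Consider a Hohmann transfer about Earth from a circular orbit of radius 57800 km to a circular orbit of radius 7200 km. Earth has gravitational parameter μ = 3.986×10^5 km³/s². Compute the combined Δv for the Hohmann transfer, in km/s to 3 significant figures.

Δv = 3.87 km/s

Semi-major axis of the transfer orbit: a_t = (57800 + 7200)/2 = 32500 km.
At r₁ the circular-orbit speed is v₁ = √(μ/r₁) = 2.626 km/s.
Transfer-orbit speed at r₁ (v² = μ(2/r − 1/a)): v_a = √[μ(2/r₁ − 1/a_t)] = 1.236 km/s.
First burn Δv₁ = |v_a − v₁| = 1.390 km/s.
Circular speed at r₂: v₂ = √(μ/r₂) = 7.441 km/s.
Transfer-orbit speed at r₂: v_p = √[μ(2/r₂ − 1/a_t)] = 9.923 km/s.
Second burn Δv₂ = |v₂ − v_p| = 2.482 km/s.
Δv = Δv₁ + Δv₂ = 1.390 + 2.482 = 3.872 km/s.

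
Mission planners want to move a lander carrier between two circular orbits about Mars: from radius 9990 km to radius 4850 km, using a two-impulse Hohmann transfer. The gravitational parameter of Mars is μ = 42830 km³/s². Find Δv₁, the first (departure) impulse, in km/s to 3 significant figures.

Transfer-ellipse semi-major axis a_t = (r₁ + r₂)/2 = (9990 + 4850)/2 = 7420 km.
Circular speed at r = 9990 km: v_c = √(μ/r) = 2.0706 km/s.
Vis-viva on the transfer ellipse at r = 9990 km gives v_t = √[μ(2/r − 1/a_t)] = 1.6740 km/s.
Δv₁ = |v_t − v_c| = |1.6740 − 2.0706| = 0.3966 km/s.

Δv₁ = 0.397 km/s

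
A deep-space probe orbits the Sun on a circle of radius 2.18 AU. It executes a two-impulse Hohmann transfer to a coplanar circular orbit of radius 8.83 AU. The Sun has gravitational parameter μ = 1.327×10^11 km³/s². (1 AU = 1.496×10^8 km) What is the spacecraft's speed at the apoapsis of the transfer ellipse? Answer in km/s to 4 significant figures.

v = 6.307 km/s

In km: r₁ = 2.18 × 1.496×10^8 = 3.26128×10^8 km; r₂ = 8.83 × 1.496×10^8 = 1.320968×10^9 km.
Transfer-ellipse semi-major axis a_t = (r₁ + r₂)/2 = (3.26128×10^8 + 1.320968×10^9)/2 = 8.23548×10^8 km.
The apoapsis of the transfer ellipse is at r = 1.320968×10^9 km.
Vis-viva: v = √[μ(2/r − 1/a_t)] = √[1.327×10^11 × (2/1.320968×10^9 − 1/8.23548×10^8)] = 6.307 km/s.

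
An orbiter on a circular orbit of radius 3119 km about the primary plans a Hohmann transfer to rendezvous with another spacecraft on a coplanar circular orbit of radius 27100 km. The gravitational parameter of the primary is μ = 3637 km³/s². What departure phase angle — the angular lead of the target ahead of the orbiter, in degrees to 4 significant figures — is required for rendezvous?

The Hohmann ellipse has a_t = (r₁ + r₂)/2 = 15109.5 km.
The half-period of the transfer ellipse is t = π√(a_t³/μ) = 96750 s.
The target's mean motion on its circular orbit is ω₂ = √(μ/r₂³) = 1.352×10^-5 rad/s.
Angle swept by the target during transfer: ω₂·t = 1.308 rad = 74.94°.
Arrival is 180° from departure on the ellipse, so φ = 180° − 74.94° = 105.1°.

φ = 105.1°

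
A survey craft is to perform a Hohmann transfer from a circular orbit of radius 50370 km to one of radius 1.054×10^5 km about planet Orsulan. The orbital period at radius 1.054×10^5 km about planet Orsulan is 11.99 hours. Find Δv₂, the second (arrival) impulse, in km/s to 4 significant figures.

Δv₂ = 3.004 km/s

From Kepler's third law T² = 4π²r³/μ at r = 1.054×10^5 km, T = 11.99 hours = 11.99 × 3600 s = 43164 s: μ = 4π²r³/T² = 2.48107×10^7 km³/s².
Semi-major axis of the transfer orbit: a_t = (50370 + 1.054×10^5)/2 = 77885 km.
Circular speed at r = 1.054×10^5 km: v_c = √(μ/r) = 15.3426 km/s.
Vis-viva on the transfer ellipse at r = 1.054×10^5 km gives v_t = √[μ(2/r − 1/a_t)] = 12.3384 km/s.
Δv₂ = |v_t − v_c| = |12.3384 − 15.3426| = 3.004 km/s.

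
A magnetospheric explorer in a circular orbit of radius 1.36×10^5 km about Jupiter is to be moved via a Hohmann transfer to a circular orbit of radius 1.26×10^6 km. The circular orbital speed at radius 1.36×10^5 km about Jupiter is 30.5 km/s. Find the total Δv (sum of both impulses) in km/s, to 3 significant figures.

Δv = 16.1 km/s

From the circular-orbit relation v² = μ/r at r = 1.36×10^5 km: μ = v²r = (30.5)² × 1.36×10^5 = 1.26514×10^8 km³/s².
The Hohmann ellipse has a_t = (r₁ + r₂)/2 = 6.980×10^5 km.
Circular speed at r₁: v₁ = √(μ/r₁) = √(1.26514×10^8/1.360×10^5) = 30.50 km/s.
On the transfer ellipse at r₁, vis-viva gives v_p = √[μ(2/r₁ − 1/a_t)] = 40.98 km/s.
First burn Δv₁ = |v_p − v₁| = 10.48 km/s.
At r₂, v₂ = √(μ/r₂) = 10.02 km/s.
Transfer-orbit speed at r₂: v_a = √[μ(2/r₂ − 1/a_t)] = 4.423 km/s.
Second burn Δv₂ = |v₂ − v_a| = 5.597 km/s.
Δv = Δv₁ + Δv₂ = 10.48 + 5.597 = 16.08 km/s.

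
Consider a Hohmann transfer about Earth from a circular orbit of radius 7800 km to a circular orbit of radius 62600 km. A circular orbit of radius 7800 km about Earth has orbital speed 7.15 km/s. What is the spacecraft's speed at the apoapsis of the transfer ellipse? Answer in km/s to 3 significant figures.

From the circular-orbit relation v² = μ/r at r = 7800 km: μ = v²r = (7.15)² × 7800 = 3.98756×10^5 km³/s².
Semi-major axis of the transfer orbit: a_t = (7800 + 62600)/2 = 35200 km.
At apoapsis, r = 62600 km.
Vis-viva: v = √[μ(2/r − 1/a_t)] = √[3.98756×10^5 × (2/62600 − 1/35200)] = 1.188 km/s.

v = 1.19 km/s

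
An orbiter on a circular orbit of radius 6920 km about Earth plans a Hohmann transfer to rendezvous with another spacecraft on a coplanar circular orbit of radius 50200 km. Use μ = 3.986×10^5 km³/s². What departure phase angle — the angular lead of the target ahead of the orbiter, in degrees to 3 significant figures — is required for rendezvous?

φ = 103°

Transfer-ellipse semi-major axis a_t = (r₁ + r₂)/2 = (6920 + 50200)/2 = 28560 km.
The half-period of the transfer ellipse is t = π√(a_t³/μ) = 24017 s.
The target's mean motion on its circular orbit is ω₂ = √(μ/r₂³) = 5.6132×10^-5 rad/s.
Angle swept by the target during transfer: ω₂·t = 1.3481 rad = 77.24°.
Arrival is 180° from departure on the ellipse, so φ = 180° − 77.24° = 103°.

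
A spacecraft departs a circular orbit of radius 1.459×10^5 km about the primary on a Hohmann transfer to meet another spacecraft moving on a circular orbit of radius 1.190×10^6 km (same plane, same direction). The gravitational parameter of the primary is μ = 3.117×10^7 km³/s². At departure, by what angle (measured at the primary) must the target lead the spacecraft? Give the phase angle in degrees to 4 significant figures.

Semi-major axis of the transfer orbit: a_t = (1.459×10^5 + 1.190×10^6)/2 = 6.6795×10^5 km.
Transfer time t = π√(a_t³/μ) = 3.07183×10^5 s.
Target angular speed ω₂ = √(μ/r₂³) = 4.30079×10^-6 rad/s.
Angle swept by the target during transfer: ω₂·t = 1.32113 rad = 75.70°.
The spacecraft traverses 180° on the transfer ellipse, so the target must lead by 180° − 75.70° = 104.3°.

φ = 104.3°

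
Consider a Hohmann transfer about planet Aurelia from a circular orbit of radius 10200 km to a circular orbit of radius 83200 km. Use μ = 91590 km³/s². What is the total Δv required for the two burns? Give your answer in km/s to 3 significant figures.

Transfer-ellipse semi-major axis a_t = (r₁ + r₂)/2 = (10200 + 83200)/2 = 46700 km.
At r₁ the circular-orbit speed is v₁ = √(μ/r₁) = 2.997 km/s.
On the transfer ellipse at r₁, v² = μ(2/r − 1/a) gives v_p = √[μ(2/r₁ − 1/a_t)] = 4.000 km/s.
First burn Δv₁ = |v_p − v₁| = 1.003 km/s.
At r₂, v₂ = √(μ/r₂) = 1.04921 km/s.
Transfer-orbit speed at r₂: v_a = √[μ(2/r₂ − 1/a_t)] = 0.490348 km/s.
Second burn Δv₂ = |v₂ − v_a| = 0.5589 km/s.
Total Δv = Δv₁ + Δv₂ = 1.562 km/s.

Δv = 1.56 km/s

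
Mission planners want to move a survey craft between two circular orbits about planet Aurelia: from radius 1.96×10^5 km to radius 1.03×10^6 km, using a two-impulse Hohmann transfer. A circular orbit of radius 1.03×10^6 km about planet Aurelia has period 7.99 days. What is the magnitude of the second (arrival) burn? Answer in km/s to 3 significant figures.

From Kepler's third law T² = 4π²r³/μ at r = 1.03×10^6 km, T = 7.99 days = 7.99 × 86400 s = 6.90336×10^5 s: μ = 4π²r³/T² = 9.05212×10^7 km³/s².
Transfer-ellipse semi-major axis a_t = (r₁ + r₂)/2 = (1.960×10^5 + 1.030×10^6)/2 = 6.130×10^5 km.
Circular speed at r = 1.030×10^6 km: v_c = √(μ/r) = 9.375 km/s.
Transfer-orbit speed at the same r (vis-viva, a = a_t): v_t = √[μ(2/r − 1/a_t)] = 5.301 km/s.
Δv₂ = |v_t − v_c| = |5.301 − 9.375| = 4.074 km/s.

Δv₂ = 4.07 km/s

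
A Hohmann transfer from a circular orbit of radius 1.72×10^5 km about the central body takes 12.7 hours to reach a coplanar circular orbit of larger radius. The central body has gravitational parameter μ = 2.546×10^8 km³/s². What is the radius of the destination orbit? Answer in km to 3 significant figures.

r₂ = 5.84×10^5 km

Transfer time t = 12.7 hours = 45720 s, and t = π√(a_t³/μ).
So a_t = (μ t²/π²)^(1/3) = (2.546×10^8 × (45720)² / π²)^(1/3) = 3.7780×10^5 km.
Since a_t = (r₁ + r₂)/2, r₂ = 2a_t − r₁ = 2×3.7780×10^5 − 1.720×10^5 = 5.836×10^5 km.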